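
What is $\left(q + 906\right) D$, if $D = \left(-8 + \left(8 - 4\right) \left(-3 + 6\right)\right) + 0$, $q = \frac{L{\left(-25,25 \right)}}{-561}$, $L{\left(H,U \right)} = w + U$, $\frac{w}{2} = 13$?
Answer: $\frac{39860}{11} \approx 3623.6$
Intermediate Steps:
$w = 26$ ($w = 2 \cdot 13 = 26$)
$L{\left(H,U \right)} = 26 + U$
$q = - \frac{1}{11}$ ($q = \frac{26 + 25}{-561} = 51 \left(- \frac{1}{561}\right) = - \frac{1}{11} \approx -0.090909$)
$D = 4$ ($D = \left(-8 + 4 \cdot 3\right) + 0 = \left(-8 + 12\right) + 0 = 4 + 0 = 4$)
$\left(q + 906\right) D = \left(- \frac{1}{11} + 906\right) 4 = \frac{9965}{11} \cdot 4 = \frac{39860}{11}$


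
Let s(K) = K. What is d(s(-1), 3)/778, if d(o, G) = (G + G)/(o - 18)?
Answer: -3/7391 ≈ -0.00040590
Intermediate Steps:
d(o, G) = 2*G/(-18 + o) (d(o, G) = (2*G)/(-18 + o) = 2*G/(-18 + o))
d(s(-1), 3)/778 = (2*3/(-18 - 1))/778 = (2*3/(-19))*(1/778) = (2*3*(-1/19))*(1/778) = -6/19*1/778 = -3/7391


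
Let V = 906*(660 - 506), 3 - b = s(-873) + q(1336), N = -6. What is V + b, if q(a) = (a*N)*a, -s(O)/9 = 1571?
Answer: 10863042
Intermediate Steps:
s(O) = -14139 (s(O) = -9*1571 = -14139)
q(a) = -6*a**2 (q(a) = (a*(-6))*a = (-6*a)*a = -6*a**2)
b = 10723518 (b = 3 - (-14139 - 6*1336**2) = 3 - (-14139 - 6*1784896) = 3 - (-14139 - 10709376) = 3 - 1*(-10723515) = 3 + 10723515 = 10723518)
V = 139524 (V = 906*154 = 139524)
V + b = 139524 + 10723518 = 10863042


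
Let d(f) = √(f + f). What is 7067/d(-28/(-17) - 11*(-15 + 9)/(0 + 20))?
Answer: 7067*√85/29 ≈ 2246.7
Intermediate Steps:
d(f) = √2*√f (d(f) = √(2*f) = √2*√f)
7067/d(-28/(-17) - 11*(-15 + 9)/(0 + 20)) = 7067/((√2*√(-28/(-17) - 11*(-15 + 9)/(0 + 20)))) = 7067/((√2*√(-28*(-1/17) - 11/(20/(-6))))) = 7067/((√2*√(28/17 - 11/(20*(-⅙))))) = 7067/((√2*√(28/17 - 11/(-10/3)))) = 7067/((√2*√(28/17 - 11*(-3/10)))) = 7067/((√2*√(28/17 + 33/10))) = 7067/((√2*√(841/170))) = 7067/((√2*(29*√170/170))) = 7067/((29*√85/85)) = 7067*(√85/29) = 7067*√85/29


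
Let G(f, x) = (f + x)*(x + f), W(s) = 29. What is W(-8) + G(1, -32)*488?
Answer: 468997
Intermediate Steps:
G(f, x) = (f + x)**2 (G(f, x) = (f + x)*(f + x) = (f + x)**2)
W(-8) + G(1, -32)*488 = 29 + (1 - 32)**2*488 = 29 + (-31)**2*488 = 29 + 961*488 = 29 + 468968 = 468997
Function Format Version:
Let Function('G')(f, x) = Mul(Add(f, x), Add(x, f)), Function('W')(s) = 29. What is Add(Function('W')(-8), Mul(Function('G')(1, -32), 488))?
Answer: 468997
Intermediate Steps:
Function('G')(f, x) = Pow(Add(f, x), 2) (Function('G')(f, x) = Mul(Add(f, x), Add(f, x)) = Pow(Add(f, x), 2))
Add(Function('W')(-8), Mul(Function('G')(1, -32), 488)) = Add(29, Mul(Pow(Add(1, -32), 2), 488)) = Add(29, Mul(Pow(-31, 2), 488)) = Add(29, Mul(961, 488)) = Add(29, 468968) = 468997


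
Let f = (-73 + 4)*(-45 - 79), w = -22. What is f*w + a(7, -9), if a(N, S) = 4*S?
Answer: -188268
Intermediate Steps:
f = 8556 (f = -69*(-124) = 8556)
f*w + a(7, -9) = 8556*(-22) + 4*(-9) = -188232 - 36 = -188268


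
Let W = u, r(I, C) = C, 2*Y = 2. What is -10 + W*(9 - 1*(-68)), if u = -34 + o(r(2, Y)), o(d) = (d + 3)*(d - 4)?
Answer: -3552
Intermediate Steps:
Y = 1 (Y = (1/2)*2 = 1)
o(d) = (-4 + d)*(3 + d) (o(d) = (3 + d)*(-4 + d) = (-4 + d)*(3 + d))
u = -46 (u = -34 + (-12 + 1**2 - 1*1) = -34 + (-12 + 1 - 1) = -34 - 12 = -46)
W = -46
-10 + W*(9 - 1*(-68)) = -10 - 46*(9 - 1*(-68)) = -10 - 46*(9 + 68) = -10 - 46*77 = -10 - 3542 = -3552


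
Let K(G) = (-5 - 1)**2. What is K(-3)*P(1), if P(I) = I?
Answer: 36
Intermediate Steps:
K(G) = 36 (K(G) = (-6)**2 = 36)
K(-3)*P(1) = 36*1 = 36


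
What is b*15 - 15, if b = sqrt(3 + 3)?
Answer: -15 + 15*sqrt(6) ≈ 21.742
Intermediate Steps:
b = sqrt(6) ≈ 2.4495
b*15 - 15 = sqrt(6)*15 - 15 = 15*sqrt(6) - 15 = -15 + 15*sqrt(6)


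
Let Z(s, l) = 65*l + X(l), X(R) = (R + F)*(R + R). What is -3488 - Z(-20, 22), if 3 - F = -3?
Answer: -6150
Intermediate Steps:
F = 6 (F = 3 - 1*(-3) = 3 + 3 = 6)
X(R) = 2*R*(6 + R) (X(R) = (R + 6)*(R + R) = (6 + R)*(2*R) = 2*R*(6 + R))
Z(s, l) = 65*l + 2*l*(6 + l)
-3488 - Z(-20, 22) = -3488 - 22*(77 + 2*22) = -3488 - 22*(77 + 44) = -3488 - 22*121 = -3488 - 1*2662 = -3488 - 2662 = -6150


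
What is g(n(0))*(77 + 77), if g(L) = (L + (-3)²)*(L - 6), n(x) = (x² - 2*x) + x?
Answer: -8316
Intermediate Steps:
n(x) = x² - x
g(L) = (-6 + L)*(9 + L) (g(L) = (L + 9)*(-6 + L) = (9 + L)*(-6 + L) = (-6 + L)*(9 + L))
g(n(0))*(77 + 77) = (-54 + (0*(-1 + 0))² + 3*(0*(-1 + 0)))*(77 + 77) = (-54 + (0*(-1))² + 3*(0*(-1)))*154 = (-54 + 0² + 3*0)*154 = (-54 + 0 + 0)*154 = -54*154 = -8316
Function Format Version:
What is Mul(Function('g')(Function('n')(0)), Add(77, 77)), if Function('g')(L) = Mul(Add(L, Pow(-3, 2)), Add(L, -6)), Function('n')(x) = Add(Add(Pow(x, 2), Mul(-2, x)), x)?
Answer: -8316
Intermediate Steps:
Function('n')(x) = Add(Pow(x, 2), Mul(-1, x))
Function('g')(L) = Mul(Add(-6, L), Add(9, L)) (Function('g')(L) = Mul(Add(L, 9), Add(-6, L)) = Mul(Add(9, L), Add(-6, L)) = Mul(Add(-6, L), Add(9, L)))
Mul(Function('g')(Function('n')(0)), Add(77, 77)) = Mul(Add(-54, Pow(Mul(0, Add(-1, 0)), 2), Mul(3, Mul(0, Add(-1, 0)))), Add(77, 77)) = Mul(Add(-54, Pow(Mul(0, -1), 2), Mul(3, Mul(0, -1))), 154) = Mul(Add(-54, Pow(0, 2), Mul(3, 0)), 154) = Mul(Add(-54, 0, 0), 154) = Mul(-54, 154) = -8316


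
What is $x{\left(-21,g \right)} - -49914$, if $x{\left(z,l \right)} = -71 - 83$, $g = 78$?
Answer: $49760$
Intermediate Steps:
$x{\left(z,l \right)} = -154$
$x{\left(-21,g \right)} - -49914 = -154 - -49914 = -154 + 49914 = 49760$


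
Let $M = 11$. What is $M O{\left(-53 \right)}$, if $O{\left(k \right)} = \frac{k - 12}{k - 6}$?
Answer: $\frac{715}{59} \approx 12.119$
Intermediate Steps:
$O{\left(k \right)} = \frac{-12 + k}{-6 + k}$
$M O{\left(-53 \right)} = 11 \frac{-12 - 53}{-6 - 53} = 11 \frac{1}{-59} \left(-65\right) = 11 \left(\left(- \frac{1}{59}\right) \left(-65\right)\right) = 11 \cdot \frac{65}{59} = \frac{715}{59}$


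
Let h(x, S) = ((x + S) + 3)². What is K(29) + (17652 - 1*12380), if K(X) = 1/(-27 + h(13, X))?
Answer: 10533457/1998 ≈ 5272.0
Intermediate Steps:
h(x, S) = (3 + S + x)² (h(x, S) = ((S + x) + 3)² = (3 + S + x)²)
K(X) = 1/(-27 + (16 + X)²) (K(X) = 1/(-27 + (3 + X + 13)²) = 1/(-27 + (16 + X)²))
K(29) + (17652 - 1*12380) = 1/(-27 + (16 + 29)²) + (17652 - 1*12380) = 1/(-27 + 45²) + (17652 - 12380) = 1/(-27 + 2025) + 5272 = 1/1998 + 5272 = 10533457/1998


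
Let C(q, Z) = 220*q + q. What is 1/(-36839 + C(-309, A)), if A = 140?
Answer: -1/105128 ≈ -9.5122e-6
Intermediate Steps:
C(q, Z) = 221*q
1/(-36839 + C(-309, A)) = 1/(-36839 + 221*(-309)) = 1/(-36839 - 68289) = 1/(-105128) = -1/105128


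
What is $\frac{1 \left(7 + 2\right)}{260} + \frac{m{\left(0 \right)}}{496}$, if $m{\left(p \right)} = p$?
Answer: $\frac{9}{260} \approx 0.034615$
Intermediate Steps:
$\frac{1 \left(7 + 2\right)}{260} + \frac{m{\left(0 \right)}}{496} = \frac{1 \left(7 + 2\right)}{260} + \frac{0}{496} = 1 \cdot 9 \cdot \frac{1}{260} + 0 \cdot \frac{1}{496} = 9 \cdot \frac{1}{260} + 0 = \frac{9}{260} + 0 = \frac{9}{260}$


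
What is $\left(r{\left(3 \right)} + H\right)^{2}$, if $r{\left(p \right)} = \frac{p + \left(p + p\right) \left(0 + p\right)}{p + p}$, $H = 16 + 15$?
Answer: $\frac{4761}{4} \approx 1190.3$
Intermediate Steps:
$H = 31$
$r{\left(p \right)} = \frac{p + 2 p^{2}}{2 p}$ ($r{\left(p \right)} = \frac{p + 2 p p}{2 p} = \left(p + 2 p^{2}\right) \frac{1}{2 p} = \frac{p + 2 p^{2}}{2 p}$)
$\left(r{\left(3 \right)} + H\right)^{2} = \left(\left(\frac{1}{2} + 3\right) + 31\right)^{2} = \left(\frac{7}{2} + 31\right)^{2} = \left(\frac{69}{2}\right)^{2} = \frac{4761}{4}$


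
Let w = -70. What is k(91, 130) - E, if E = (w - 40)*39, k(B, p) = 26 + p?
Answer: 4446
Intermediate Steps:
E = -4290 (E = (-70 - 40)*39 = -110*39 = -4290)
k(91, 130) - E = (26 + 130) - 1*(-4290) = 156 + 4290 = 4446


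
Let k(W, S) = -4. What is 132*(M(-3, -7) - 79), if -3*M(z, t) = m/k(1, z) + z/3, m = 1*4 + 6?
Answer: -10274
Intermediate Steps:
m = 10 (m = 4 + 6 = 10)
M(z, t) = ⅚ - z/9 (M(z, t) = -(10/(-4) + z/3)/3 = -(10*(-¼) + z*(⅓))/3 = -(-5/2 + z/3)/3 = ⅚ - z/9)
132*(M(-3, -7) - 79) = 132*((⅚ - ⅑*(-3)) - 79) = 132*((⅚ + ⅓) - 79) = 132*(7/6 - 79) = 132*(-467/6) = -10274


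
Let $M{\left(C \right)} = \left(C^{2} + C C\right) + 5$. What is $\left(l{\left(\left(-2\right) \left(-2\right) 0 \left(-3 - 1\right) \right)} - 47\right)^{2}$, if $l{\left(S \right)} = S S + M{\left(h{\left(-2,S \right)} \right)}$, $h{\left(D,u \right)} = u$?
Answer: $1764$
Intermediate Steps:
$M{\left(C \right)} = 5 + 2 C^{2}$ ($M{\left(C \right)} = \left(C^{2} + C^{2}\right) + 5 = 2 C^{2} + 5 = 5 + 2 C^{2}$)
$l{\left(S \right)} = 5 + 3 S^{2}$ ($l{\left(S \right)} = S S + \left(5 + 2 S^{2}\right) = S^{2} + \left(5 + 2 S^{2}\right) = 5 + 3 S^{2}$)
$\left(l{\left(\left(-2\right) \left(-2\right) 0 \left(-3 - 1\right) \right)} - 47\right)^{2} = \left(\left(5 + 3 \left(\left(-2\right) \left(-2\right) 0 \left(-3 - 1\right)\right)^{2}\right) - 47\right)^{2} = \left(\left(5 + 3 \left(4 \cdot 0 \left(-4\right)\right)^{2}\right) - 47\right)^{2} = \left(\left(5 + 3 \left(4 \cdot 0\right)^{2}\right) - 47\right)^{2} = \left(\left(5 + 3 \cdot 0^{2}\right) - 47\right)^{2} = \left(\left(5 + 3 \cdot 0\right) - 47\right)^{2} = \left(\left(5 + 0\right) - 47\right)^{2} = \left(5 - 47\right)^{2} = \left(-42\right)^{2} = 1764$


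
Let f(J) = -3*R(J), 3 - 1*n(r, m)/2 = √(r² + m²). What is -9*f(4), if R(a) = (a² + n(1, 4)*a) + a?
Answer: 1188 - 216*√17 ≈ 297.41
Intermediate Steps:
n(r, m) = 6 - 2*√(m² + r²) (n(r, m) = 6 - 2*√(r² + m²) = 6 - 2*√(m² + r²))
R(a) = a + a² + a*(6 - 2*√17) (R(a) = (a² + (6 - 2*√(4² + 1²))*a) + a = (a² + (6 - 2*√(16 + 1))*a) + a = (a² + (6 - 2*√17)*a) + a = (a² + a*(6 - 2*√17)) + a = a + a² + a*(6 - 2*√17))
f(J) = -3*J*(7 + J - 2*√17)
-9*f(4) = -27*4*(-7 - 1*4 + 2*√17) = -27*4*(-7 - 4 + 2*√17) = -27*4*(-11 + 2*√17) = -9*(-132 + 24*√17) = 1188 - 216*√17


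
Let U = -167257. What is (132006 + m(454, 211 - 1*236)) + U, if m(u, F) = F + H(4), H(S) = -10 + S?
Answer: -35282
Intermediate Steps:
m(u, F) = -6 + F (m(u, F) = F + (-10 + 4) = F - 6 = -6 + F)
(132006 + m(454, 211 - 1*236)) + U = (132006 + (-6 + (211 - 1*236))) - 167257 = (132006 + (-6 + (211 - 236))) - 167257 = (132006 + (-6 - 25)) - 167257 = (132006 - 31) - 167257 = 131975 - 167257 = -35282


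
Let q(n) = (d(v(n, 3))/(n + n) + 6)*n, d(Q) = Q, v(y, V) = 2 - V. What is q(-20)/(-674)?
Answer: 241/1348 ≈ 0.17878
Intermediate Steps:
q(n) = n*(6 - 1/(2*n)) (q(n) = ((2 - 1*3)/(n + n) + 6)*n = ((2 - 3)/((2*n)) + 6)*n = ((1/(2*n))*(-1) + 6)*n = (-1/(2*n) + 6)*n = (6 - 1/(2*n))*n = n*(6 - 1/(2*n)))
q(-20)/(-674) = (-1/2 + 6*(-20))/(-674) = (-1/2 - 120)*(-1/674) = -241/2*(-1/674) = 241/1348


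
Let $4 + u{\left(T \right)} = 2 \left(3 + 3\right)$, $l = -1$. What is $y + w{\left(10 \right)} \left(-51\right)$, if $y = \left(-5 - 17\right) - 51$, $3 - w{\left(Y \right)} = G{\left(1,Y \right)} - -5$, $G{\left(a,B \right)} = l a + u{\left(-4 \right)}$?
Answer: $386$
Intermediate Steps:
$u{\left(T \right)} = 8$ ($u{\left(T \right)} = -4 + 2 \left(3 + 3\right) = -4 + 2 \cdot 6 = -4 + 12 = 8$)
$G{\left(a,B \right)} = 8 - a$ ($G{\left(a,B \right)} = - a + 8 = 8 - a$)
$w{\left(Y \right)} = -9$ ($w{\left(Y \right)} = 3 - \left(\left(8 - 1\right) - -5\right) = 3 - \left(\left(8 - 1\right) + 5\right) = 3 - \left(7 + 5\right) = 3 - 12 = -9$)
$y = -73$ ($y = -22 - 51 = -73$)
$y + w{\left(10 \right)} \left(-51\right) = -73 - -459 = -73 + 459 = 386$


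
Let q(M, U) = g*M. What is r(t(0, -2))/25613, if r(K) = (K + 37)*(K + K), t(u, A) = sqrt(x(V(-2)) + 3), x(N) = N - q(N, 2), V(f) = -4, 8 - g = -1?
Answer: 10/3659 + 74*sqrt(35)/25613 ≈ 0.019825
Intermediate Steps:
g = 9 (g = 8 - 1*(-1) = 8 + 1 = 9)
q(M, U) = 9*M
x(N) = -8*N (x(N) = N - 9*N = -8*N)
t(u, A) = sqrt(35) (t(u, A) = sqrt(-8*(-4) + 3) = sqrt(32 + 3) = sqrt(35))
r(K) = 2*K*(37 + K) (r(K) = (37 + K)*(2*K) = 2*K*(37 + K))
r(t(0, -2))/25613 = (2*sqrt(35)*(37 + sqrt(35)))/25613 = (2*sqrt(35)*(37 + sqrt(35)))*(1/25613) = 2*sqrt(35)*(37 + sqrt(35))/25613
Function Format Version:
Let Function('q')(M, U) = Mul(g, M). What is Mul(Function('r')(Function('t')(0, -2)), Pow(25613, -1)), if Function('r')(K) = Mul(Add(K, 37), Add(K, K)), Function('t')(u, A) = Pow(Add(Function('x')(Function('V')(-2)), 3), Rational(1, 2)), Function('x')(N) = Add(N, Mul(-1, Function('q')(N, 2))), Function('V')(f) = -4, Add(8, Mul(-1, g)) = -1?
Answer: Add(Rational(10, 3659), Mul(Rational(74, 25613), Pow(35, Rational(1, 2)))) ≈ 0.019825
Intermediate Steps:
g = 9 (g = Add(8, Mul(-1, -1)) = Add(8, 1) = 9)
Function('q')(M, U) = Mul(9, M)
Function('x')(N) = Mul(-8, N) (Function('x')(N) = Add(N, Mul(-1, Mul(9, N))) = Add(N, Mul(-9, N)) = Mul(-8, N))
Function('t')(u, A) = Pow(35, Rational(1, 2)) (Function('t')(u, A) = Pow(Add(Mul(-8, -4), 3), Rational(1, 2)) = Pow(Add(32, 3), Rational(1, 2)) = Pow(35, Rational(1, 2)))
Function('r')(K) = Mul(2, K, Add(37, K)) (Function('r')(K) = Mul(Add(37, K), Mul(2, K)) = Mul(2, K, Add(37, K)))
Mul(Function('r')(Function('t')(0, -2)), Pow(25613, -1)) = Mul(Mul(2, Pow(35, Rational(1, 2)), Add(37, Pow(35, Rational(1, 2)))), Pow(25613, -1)) = Mul(Mul(2, Pow(35, Rational(1, 2)), Add(37, Pow(35, Rational(1, 2)))), Rational(1, 25613)) = Mul(Rational(2, 25613), Pow(35, Rational(1, 2)), Add(37, Pow(35, Rational(1, 2))))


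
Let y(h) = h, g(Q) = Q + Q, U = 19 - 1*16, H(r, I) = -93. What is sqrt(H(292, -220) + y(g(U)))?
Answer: I*sqrt(87) ≈ 9.3274*I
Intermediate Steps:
U = 3 (U = 19 - 16 = 3)
g(Q) = 2*Q
sqrt(H(292, -220) + y(g(U))) = sqrt(-93 + 2*3) = sqrt(-93 + 6) = sqrt(-87) = I*sqrt(87)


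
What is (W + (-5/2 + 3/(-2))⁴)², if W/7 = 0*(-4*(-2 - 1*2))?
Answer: 65536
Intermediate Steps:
W = 0 (W = 7*(0*(-4*(-2 - 1*2))) = 7*(0*(-4*(-2 - 2))) = 7*(0*(-4*(-4))) = 7*(0*16) = 7*0 = 0)
(W + (-5/2 + 3/(-2))⁴)² = (0 + (-5/2 + 3/(-2))⁴)² = (0 + (-5*½ + 3*(-½))⁴)² = (0 + (-5/2 - 3/2)⁴)² = (0 + (-4)⁴)² = (0 + 256)² = 256² = 65536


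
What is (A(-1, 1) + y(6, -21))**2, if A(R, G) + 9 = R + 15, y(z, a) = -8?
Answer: 9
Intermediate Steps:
A(R, G) = 6 + R (A(R, G) = -9 + (R + 15) = -9 + (15 + R) = 6 + R)
(A(-1, 1) + y(6, -21))**2 = ((6 - 1) - 8)**2 = (5 - 8)**2 = (-3)**2 = 9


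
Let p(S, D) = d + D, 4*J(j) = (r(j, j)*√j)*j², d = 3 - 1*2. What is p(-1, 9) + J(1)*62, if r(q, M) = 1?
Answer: 51/2 ≈ 25.500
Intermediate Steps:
d = 1 (d = 3 - 2 = 1)
J(j) = j^(5/2)/4 (J(j) = ((1*√j)*j²)/4 = (√j*j²)/4 = j^(5/2)/4)
p(S, D) = 1 + D
p(-1, 9) + J(1)*62 = (1 + 9) + (1^(5/2)/4)*62 = 10 + ((¼)*1)*62 = 10 + (¼)*62 = 10 + 31/2 = 51/2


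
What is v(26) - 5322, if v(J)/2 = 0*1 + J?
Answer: -5270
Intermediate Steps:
v(J) = 2*J (v(J) = 2*(0*1 + J) = 2*(0 + J) = 2*J)
v(26) - 5322 = 2*26 - 5322 = 52 - 5322 = -5270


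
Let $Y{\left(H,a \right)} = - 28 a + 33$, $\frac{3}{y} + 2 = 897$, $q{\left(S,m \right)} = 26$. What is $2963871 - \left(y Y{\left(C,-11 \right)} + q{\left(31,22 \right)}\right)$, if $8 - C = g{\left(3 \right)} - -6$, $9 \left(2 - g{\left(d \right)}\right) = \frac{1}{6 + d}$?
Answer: $\frac{2652640252}{895} \approx 2.9638 \cdot 10^{6}$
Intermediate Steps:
$g{\left(d \right)} = 2 - \frac{1}{9 \left(6 + d\right)}$
$y = \frac{3}{895}$ ($y = \frac{3}{-2 + 897} = \frac{3}{895} \approx 0.003352$)
$C = \frac{1}{81}$ ($C = 8 - \left(\frac{107 + 18 \cdot 3}{9 \left(6 + 3\right)} - -6\right) = 8 - \left(\frac{107 + 54}{9 \cdot 9} + 6\right) = 8 - \left(\frac{1}{9} \cdot \frac{1}{9} \cdot 161 + 6\right) = 8 - \left(\frac{161}{81} + 6\right) = 8 - \frac{647}{81} = \frac{1}{81} \approx 0.012346$)
$Y{\left(H,a \right)} = 33 - 28 a$
$2963871 - \left(y Y{\left(C,-11 \right)} + q{\left(31,22 \right)}\right) = 2963871 - \left(\frac{3 \left(33 - -308\right)}{895} + 26\right) = 2963871 - \left(\frac{3 \left(33 + 308\right)}{895} + 26\right) = 2963871 - \left(\frac{3}{895} \cdot 341 + 26\right) = 2963871 - \left(\frac{1023}{895} + 26\right) = 2963871 - \frac{24293}{895} = \frac{2652640252}{895}$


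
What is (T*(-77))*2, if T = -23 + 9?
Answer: 2156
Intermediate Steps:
T = -14
(T*(-77))*2 = -14*(-77)*2 = 1078*2 = 2156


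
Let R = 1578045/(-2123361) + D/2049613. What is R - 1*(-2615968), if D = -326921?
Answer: 3794955834123914186/1450689436431 ≈ 2.6160e+6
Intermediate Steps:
R = -1309517616022/1450689436431 (R = 1578045/(-2123361) - 326921/2049613 = 1578045*(-1/2123361) - 326921*1/2049613 = -526015/707787 - 326921/2049613 = -1309517616022/1450689436431 ≈ -0.90269)
R - 1*(-2615968) = -1309517616022/1450689436431 - 1*(-2615968) = -1309517616022/1450689436431 + 2615968 = 3794955834123914186/1450689436431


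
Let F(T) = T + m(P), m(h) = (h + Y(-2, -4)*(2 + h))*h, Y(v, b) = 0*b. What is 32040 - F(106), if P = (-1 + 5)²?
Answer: 31678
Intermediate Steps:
P = 16 (P = 4² = 16)
Y(v, b) = 0
m(h) = h² (m(h) = (h + 0*(2 + h))*h = (h + 0)*h = h*h = h²)
F(T) = 256 + T (F(T) = T + 16² = T + 256 = 256 + T)
32040 - F(106) = 32040 - (256 + 106) = 32040 - 1*362 = 32040 - 362 = 31678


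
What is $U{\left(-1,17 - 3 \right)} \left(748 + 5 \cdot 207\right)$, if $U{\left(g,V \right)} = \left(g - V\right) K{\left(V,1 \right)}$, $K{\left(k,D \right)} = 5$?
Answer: $-133725$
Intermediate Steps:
$U{\left(g,V \right)} = - 5 V + 5 g$ ($U{\left(g,V \right)} = \left(g - V\right) 5 = - 5 V + 5 g$)
$U{\left(-1,17 - 3 \right)} \left(748 + 5 \cdot 207\right) = \left(- 5 \left(17 - 3\right) + 5 \left(-1\right)\right) \left(748 + 5 \cdot 207\right) = \left(- 5 \left(17 - 3\right) - 5\right) \left(748 + 1035\right) = \left(\left(-5\right) 14 - 5\right) 1783 = \left(-70 - 5\right) 1783 = \left(-75\right) 1783 = -133725$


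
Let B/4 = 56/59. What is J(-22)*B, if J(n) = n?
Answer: -4928/59 ≈ -83.525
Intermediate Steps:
B = 224/59 (B = 4*(56/59) = 224/59 ≈ 3.7966)
J(-22)*B = -22*224/59 = -4928/59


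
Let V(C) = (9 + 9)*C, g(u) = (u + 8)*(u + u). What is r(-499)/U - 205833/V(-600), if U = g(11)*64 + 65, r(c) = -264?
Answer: 612996929/32180400 ≈ 19.049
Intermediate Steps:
g(u) = 2*u*(8 + u) (g(u) = (8 + u)*(2*u) = 2*u*(8 + u))
U = 26817 (U = (2*11*(8 + 11))*64 + 65 = (2*11*19)*64 + 65 = 418*64 + 65 = 26752 + 65 = 26817)
V(C) = 18*C
r(-499)/U - 205833/V(-600) = -264/26817 - 205833/(18*(-600)) = -264*1/26817 - 205833/(-10800) = -88/8939 - 205833*(-1/10800) = -88/8939 + 68611/3600 = 612996929/32180400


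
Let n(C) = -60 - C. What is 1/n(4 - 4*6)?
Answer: -1/40 ≈ -0.025000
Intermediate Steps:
1/n(4 - 4*6) = 1/(-60 - (4 - 4*6)) = 1/(-60 - (4 - 24)) = 1/(-60 - 1*(-20)) = 1/(-60 + 20) = 1/(-40) = -1/40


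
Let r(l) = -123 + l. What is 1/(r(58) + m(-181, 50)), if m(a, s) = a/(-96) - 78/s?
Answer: -2400/155219 ≈ -0.015462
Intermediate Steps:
m(a, s) = -78/s - a/96 (m(a, s) = a*(-1/96) - 78/s = -a/96 - 78/s = -78/s - a/96)
1/(r(58) + m(-181, 50)) = 1/((-123 + 58) + (-78/50 - 1/96*(-181))) = 1/(-65 + (-78*1/50 + 181/96)) = 1/(-65 + (-39/25 + 181/96)) = 1/(-65 + 781/2400) = 1/(-155219/2400) = -2400/155219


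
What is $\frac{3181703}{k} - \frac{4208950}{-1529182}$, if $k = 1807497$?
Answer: $\frac{6236533727548}{1381995938727} \approx 4.5127$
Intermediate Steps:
$\frac{3181703}{k} - \frac{4208950}{-1529182} = \frac{3181703}{1807497} - \frac{4208950}{-1529182} = 3181703 \cdot \frac{1}{1807497} - - \frac{2104475}{764591} = \frac{3181703}{1807497} + \frac{2104475}{764591} = \frac{6236533727548}{1381995938727}$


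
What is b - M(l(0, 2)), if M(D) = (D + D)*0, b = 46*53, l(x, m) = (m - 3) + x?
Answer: 2438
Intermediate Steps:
l(x, m) = -3 + m + x (l(x, m) = (-3 + m) + x = -3 + m + x)
b = 2438
M(D) = 0 (M(D) = (2*D)*0 = 0)
b - M(l(0, 2)) = 2438 - 1*0 = 2438 + 0 = 2438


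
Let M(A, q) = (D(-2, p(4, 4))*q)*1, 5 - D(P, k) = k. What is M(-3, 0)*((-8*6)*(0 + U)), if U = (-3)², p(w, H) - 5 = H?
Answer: 0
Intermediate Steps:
p(w, H) = 5 + H
D(P, k) = 5 - k
U = 9
M(A, q) = -4*q (M(A, q) = ((5 - (5 + 4))*q)*1 = ((5 - 1*9)*q)*1 = ((5 - 9)*q)*1 = -4*q*1 = -4*q)
M(-3, 0)*((-8*6)*(0 + U)) = (-4*0)*((-8*6)*(0 + 9)) = 0*(-48*9) = 0*(-432) = 0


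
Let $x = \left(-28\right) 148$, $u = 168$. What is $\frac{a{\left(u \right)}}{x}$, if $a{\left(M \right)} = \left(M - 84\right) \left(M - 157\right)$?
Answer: $- \frac{33}{148} \approx -0.22297$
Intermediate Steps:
$a{\left(M \right)} = \left(-157 + M\right) \left(-84 + M\right)$ ($a{\left(M \right)} = \left(-84 + M\right) \left(-157 + M\right) = \left(-157 + M\right) \left(-84 + M\right)$)
$x = -4144$
$\frac{a{\left(u \right)}}{x} = \frac{13188 + 168^{2} - 40488}{-4144} = \left(13188 + 28224 - 40488\right) \left(- \frac{1}{4144}\right) = 924 \left(- \frac{1}{4144}\right) = - \frac{33}{148}$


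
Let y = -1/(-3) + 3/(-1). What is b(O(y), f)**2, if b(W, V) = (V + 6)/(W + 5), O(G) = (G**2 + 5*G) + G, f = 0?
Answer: 2916/1225 ≈ 2.3804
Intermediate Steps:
y = -8/3 (y = -1*(-1/3) + 3*(-1) = 1/3 - 3 = -8/3 ≈ -2.6667)
O(G) = G**2 + 6*G
b(W, V) = (6 + V)/(5 + W)
b(O(y), f)**2 = ((6 + 0)/(5 - 8*(6 - 8/3)/3))**2 = (6/(5 - 8/3*10/3))**2 = (6/(5 - 80/9))**2 = (6/(-35/9))**2 = (-9/35*6)**2 = (-54/35)**2 = 2916/1225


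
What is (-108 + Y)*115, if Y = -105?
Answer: -24495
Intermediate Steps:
(-108 + Y)*115 = (-108 - 105)*115 = -213*115 = -24495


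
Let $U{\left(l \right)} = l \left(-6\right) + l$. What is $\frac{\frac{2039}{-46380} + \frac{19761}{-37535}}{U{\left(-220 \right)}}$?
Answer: $- \frac{198609809}{382992126000} \approx -0.00051857$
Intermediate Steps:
$U{\left(l \right)} = - 5 l$ ($U{\left(l \right)} = - 6 l + l = - 5 l$)
$\frac{\frac{2039}{-46380} + \frac{19761}{-37535}}{U{\left(-220 \right)}} = \frac{\frac{2039}{-46380} + \frac{19761}{-37535}}{\left(-5\right) \left(-220\right)} = \frac{2039 \left(- \frac{1}{46380}\right) + 19761 \left(- \frac{1}{37535}\right)}{1100} = \left(- \frac{2039}{46380} - \frac{19761}{37535}\right) \frac{1}{1100} = \left(- \frac{198609809}{348174660}\right) \frac{1}{1100} = - \frac{198609809}{382992126000}$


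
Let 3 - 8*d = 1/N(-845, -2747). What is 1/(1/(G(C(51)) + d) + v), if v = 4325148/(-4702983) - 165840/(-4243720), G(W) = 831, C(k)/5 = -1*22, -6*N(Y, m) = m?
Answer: -233744282522963511/205549770413706478 ≈ -1.1372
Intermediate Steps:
N(Y, m) = -m/6
C(k) = -110 (C(k) = 5*(-1*22) = 5*(-22) = -110)
d = 8235/21976 (d = 3/8 - 1/(8*((-⅙*(-2747)))) = 3/8 - 1/(8*2747/6) = 3/8 - ⅛*6/2747 = 3/8 - 3/10988 = 8235/21976 ≈ 0.37473)
v = -146456453082/166317858473 (v = 4325148*(-1/4702983) - 165840*(-1/4243720) = -1441716/1567661 + 4146/106093 = -146456453082/166317858473 ≈ -0.88058)
1/(1/(G(C(51)) + d) + v) = 1/(1/(831 + 8235/21976) - 146456453082/166317858473) = 1/(1/(18270291/21976) - 146456453082/166317858473) = 1/(21976/18270291 - 146456453082/166317858473) = 1/(-205549770413706478/233744282522963511) = -233744282522963511/205549770413706478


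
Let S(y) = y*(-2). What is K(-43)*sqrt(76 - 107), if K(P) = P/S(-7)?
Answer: -43*I*sqrt(31)/14 ≈ -17.101*I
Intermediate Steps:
S(y) = -2*y
K(P) = P/14 (K(P) = P/((-2*(-7))) = P/14)
K(-43)*sqrt(76 - 107) = ((1/14)*(-43))*sqrt(76 - 107) = -43*I*sqrt(31)/14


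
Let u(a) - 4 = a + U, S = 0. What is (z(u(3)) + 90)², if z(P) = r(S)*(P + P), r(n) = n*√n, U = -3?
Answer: 8100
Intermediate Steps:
r(n) = n^(3/2)
u(a) = 1 + a (u(a) = 4 + (a - 3) = 4 + (-3 + a) = 1 + a)
z(P) = 0 (z(P) = 0^(3/2)*(P + P) = 0*(2*P) = 0)
(z(u(3)) + 90)² = (0 + 90)² = 90² = 8100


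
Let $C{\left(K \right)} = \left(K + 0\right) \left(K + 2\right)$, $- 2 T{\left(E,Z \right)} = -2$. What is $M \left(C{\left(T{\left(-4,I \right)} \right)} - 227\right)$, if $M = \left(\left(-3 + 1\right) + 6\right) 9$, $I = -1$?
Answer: $-8064$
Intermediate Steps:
$T{\left(E,Z \right)} = 1$ ($T{\left(E,Z \right)} = \left(- \frac{1}{2}\right) \left(-2\right) = 1$)
$C{\left(K \right)} = K \left(2 + K\right)$
$M = 36$ ($M = \left(-2 + 6\right) 9 = 4 \cdot 9 = 36$)
$M \left(C{\left(T{\left(-4,I \right)} \right)} - 227\right) = 36 \left(1 \left(2 + 1\right) - 227\right) = 36 \left(1 \cdot 3 - 227\right) = 36 \left(3 - 227\right) = 36 \left(-224\right) = -8064$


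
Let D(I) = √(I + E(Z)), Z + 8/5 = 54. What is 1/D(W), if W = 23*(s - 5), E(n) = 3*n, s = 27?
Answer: √4145/1658 ≈ 0.038831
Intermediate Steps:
Z = 262/5 (Z = -8/5 + 54 = 262/5 ≈ 52.400)
W = 506 (W = 23*(27 - 5) = 23*22 = 506)
D(I) = √(786/5 + I) (D(I) = √(I + 3*(262/5)) = √(I + 786/5) = √(786/5 + I))
1/D(W) = 1/(√(3930 + 25*506)/5) = 1/(√(3930 + 12650)/5) = 1/(√16580/5) = 1/((2*√4145)/5) = 1/(2*√4145/5) = √4145/1658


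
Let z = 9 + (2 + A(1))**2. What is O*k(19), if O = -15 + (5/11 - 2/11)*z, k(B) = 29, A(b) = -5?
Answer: -3219/11 ≈ -292.64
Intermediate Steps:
z = 18 (z = 9 + (2 - 5)**2 = 9 + (-3)**2 = 9 + 9 = 18)
O = -111/11 (O = -15 + (5/11 - 2/11)*18 = -15 + (3/11)*18 = -15 + 54/11 = -111/11 ≈ -10.091)
O*k(19) = -111/11*29 = -3219/11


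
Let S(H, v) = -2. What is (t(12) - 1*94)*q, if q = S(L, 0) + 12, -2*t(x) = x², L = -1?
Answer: -1660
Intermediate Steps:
t(x) = -x²/2
q = 10 (q = -2 + 12 = 10)
(t(12) - 1*94)*q = (-½*12² - 1*94)*10 = (-½*144 - 94)*10 = (-72 - 94)*10 = -166*10 = -1660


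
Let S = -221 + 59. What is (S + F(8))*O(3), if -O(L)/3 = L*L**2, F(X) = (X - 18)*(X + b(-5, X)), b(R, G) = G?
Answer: 26082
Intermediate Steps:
S = -162
F(X) = 2*X*(-18 + X) (F(X) = (X - 18)*(X + X) = (-18 + X)*(2*X) = 2*X*(-18 + X))
O(L) = -3*L**3 (O(L) = -3*L*L**2 = -3*L**3)
(S + F(8))*O(3) = (-162 + 2*8*(-18 + 8))*(-3*3**3) = (-162 + 2*8*(-10))*(-3*27) = (-162 - 160)*(-81) = -322*(-81) = 26082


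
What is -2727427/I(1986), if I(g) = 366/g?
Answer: -902778337/61 ≈ -1.4800e+7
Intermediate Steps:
-2727427/I(1986) = -2727427/(366/1986) = -2727427/(366*(1/1986)) = -2727427/61/331 = -2727427*331/61 = -902778337/61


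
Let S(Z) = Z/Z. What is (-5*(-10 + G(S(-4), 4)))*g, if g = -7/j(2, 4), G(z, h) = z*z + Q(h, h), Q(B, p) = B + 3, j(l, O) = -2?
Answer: 35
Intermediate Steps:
Q(B, p) = 3 + B
S(Z) = 1
G(z, h) = 3 + h + z² (G(z, h) = z*z + (3 + h) = z² + (3 + h) = 3 + h + z²)
g = 7/2 (g = -7/(-2) = -7*(-½) = 7/2 ≈ 3.5000)
(-5*(-10 + G(S(-4), 4)))*g = -5*(-10 + (3 + 4 + 1²))*(7/2) = -5*(-10 + (3 + 4 + 1))*(7/2) = -5*(-10 + 8)*(7/2) = -5*(-2)*(7/2) = 10*(7/2) = 35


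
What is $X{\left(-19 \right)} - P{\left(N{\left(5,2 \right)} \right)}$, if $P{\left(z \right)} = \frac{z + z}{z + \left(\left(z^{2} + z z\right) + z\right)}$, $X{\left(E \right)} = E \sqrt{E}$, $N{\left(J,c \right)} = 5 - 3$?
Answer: $- \frac{1}{3} - 19 i \sqrt{19} \approx -0.33333 - 82.819 i$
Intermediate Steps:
$N{\left(J,c \right)} = 2$
$X{\left(E \right)} = E^{\frac{3}{2}}$
$P{\left(z \right)} = \frac{2 z}{2 z + 2 z^{2}}$ ($P{\left(z \right)} = \frac{2 z}{z + \left(\left(z^{2} + z^{2}\right) + z\right)} = \frac{2 z}{z + \left(2 z^{2} + z\right)} = \frac{2 z}{z + \left(z + 2 z^{2}\right)} = \frac{2 z}{2 z + 2 z^{2}}$)
$X{\left(-19 \right)} - P{\left(N{\left(5,2 \right)} \right)} = \left(-19\right)^{\frac{3}{2}} - \frac{1}{1 + 2} = - 19 i \sqrt{19} - \frac{1}{3} = - \frac{1}{3} - 19 i \sqrt{19}$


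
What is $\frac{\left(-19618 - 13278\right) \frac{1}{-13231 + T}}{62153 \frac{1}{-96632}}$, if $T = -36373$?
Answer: $- \frac{794701568}{770759353} \approx -1.0311$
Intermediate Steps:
$\frac{\left(-19618 - 13278\right) \frac{1}{-13231 + T}}{62153 \frac{1}{-96632}} = \frac{\left(-19618 - 13278\right) \frac{1}{-13231 - 36373}}{62153 \frac{1}{-96632}} = \frac{\left(-32896\right) \frac{1}{-49604}}{62153 \left(- \frac{1}{96632}\right)} = \frac{\left(-32896\right) \left(- \frac{1}{49604}\right)}{- \frac{62153}{96632}} = \frac{8224}{12401} \left(- \frac{96632}{62153}\right) = - \frac{794701568}{770759353}$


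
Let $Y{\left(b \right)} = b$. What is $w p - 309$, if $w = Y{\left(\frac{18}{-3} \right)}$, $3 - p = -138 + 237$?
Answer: $267$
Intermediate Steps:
$p = -96$ ($p = 3 - \left(-138 + 237\right) = 3 - 99 = -96$)
$w = -6$ ($w = \frac{18}{-3} = 18 \left(- \frac{1}{3}\right) = -6$)
$w p - 309 = \left(-6\right) \left(-96\right) - 309 = 576 - 309 = 267$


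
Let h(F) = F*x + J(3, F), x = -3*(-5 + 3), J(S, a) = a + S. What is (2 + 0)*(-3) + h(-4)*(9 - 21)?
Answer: 294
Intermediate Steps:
J(S, a) = S + a
x = 6 (x = -3*(-2) = 6)
h(F) = 3 + 7*F (h(F) = F*6 + (3 + F) = 6*F + (3 + F) = 3 + 7*F)
(2 + 0)*(-3) + h(-4)*(9 - 21) = (2 + 0)*(-3) + (3 + 7*(-4))*(9 - 21) = 2*(-3) + (3 - 28)*(-12) = -6 - 25*(-12) = -6 + 300 = 294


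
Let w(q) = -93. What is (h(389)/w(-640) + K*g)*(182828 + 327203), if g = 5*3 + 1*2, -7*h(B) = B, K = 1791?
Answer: 10109521322966/651 ≈ 1.5529e+10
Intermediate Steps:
h(B) = -B/7
g = 17 (g = 15 + 2 = 17)
(h(389)/w(-640) + K*g)*(182828 + 327203) = (-⅐*389/(-93) + 1791*17)*(182828 + 327203) = (-389/7*(-1/93) + 30447)*510031 = (389/651 + 30447)*510031 = (19821386/651)*510031 = 10109521322966/651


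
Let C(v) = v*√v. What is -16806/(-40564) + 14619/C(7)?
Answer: 8403/20282 + 14619*√7/49 ≈ 789.77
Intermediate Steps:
C(v) = v^(3/2)
-16806/(-40564) + 14619/C(7) = -16806/(-40564) + 14619/(7^(3/2)) = -16806*(-1/40564) + 14619/((7*√7)) = 8403/20282 + 14619*(√7/49) = 8403/20282 + 14619*√7/49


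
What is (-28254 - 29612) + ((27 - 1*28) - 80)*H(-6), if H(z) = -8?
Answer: -57218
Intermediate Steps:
(-28254 - 29612) + ((27 - 1*28) - 80)*H(-6) = (-28254 - 29612) + ((27 - 1*28) - 80)*(-8) = -57866 + ((27 - 28) - 80)*(-8) = -57866 + (-1 - 80)*(-8) = -57866 - 81*(-8) = -57866 + 648 = -57218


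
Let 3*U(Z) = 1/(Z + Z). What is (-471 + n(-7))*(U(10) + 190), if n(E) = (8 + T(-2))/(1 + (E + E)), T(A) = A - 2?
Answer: -5373379/60 ≈ -89556.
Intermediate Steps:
T(A) = -2 + A
n(E) = 4/(1 + 2*E) (n(E) = (8 + (-2 - 2))/(1 + (E + E)) = (8 - 4)/(1 + 2*E) = 4/(1 + 2*E))
U(Z) = 1/(6*Z) (U(Z) = 1/(3*(Z + Z)) = 1/(3*((2*Z))) = (1/(2*Z))/3 = 1/(6*Z))
(-471 + n(-7))*(U(10) + 190) = (-471 + 4/(1 + 2*(-7)))*((⅙)/10 + 190) = (-471 + 4/(1 - 14))*((⅙)*(⅒) + 190) = (-471 + 4/(-13))*(1/60 + 190) = (-471 + 4*(-1/13))*(11401/60) = (-471 - 4/13)*(11401/60) = -6127/13*11401/60 = -5373379/60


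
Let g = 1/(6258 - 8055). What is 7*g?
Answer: -7/1797 ≈ -0.0038954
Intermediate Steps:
g = -1/1797 (g = 1/(-1797) = -1/1797 ≈ -0.00055648)
7*g = 7*(-1/1797) = -7/1797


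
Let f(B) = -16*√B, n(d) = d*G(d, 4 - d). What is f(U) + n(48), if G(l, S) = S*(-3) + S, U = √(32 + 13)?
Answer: 4224 - 16*√3*5^(¼) ≈ 4182.6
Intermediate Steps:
U = 3*√5 (U = √45 = 3*√5 ≈ 6.7082)
G(l, S) = -2*S (G(l, S) = -3*S + S = -2*S)
n(d) = d*(-8 + 2*d) (n(d) = d*(-2*(4 - d)) = d*(-8 + 2*d))
f(U) + n(48) = -16*√3*5^(¼) + 2*48*(-4 + 48) = -16*√3*5^(¼) + 2*48*44 = -16*√3*5^(¼) + 4224 = 4224 - 16*√3*5^(¼)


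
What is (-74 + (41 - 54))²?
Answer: 7569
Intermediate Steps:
(-74 + (41 - 54))² = (-74 - 13)² = (-87)² = 7569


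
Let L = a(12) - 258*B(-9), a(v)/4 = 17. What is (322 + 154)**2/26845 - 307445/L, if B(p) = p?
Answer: -220338411/1833130 ≈ -120.20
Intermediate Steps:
a(v) = 68 (a(v) = 4*17 = 68)
L = 2390 (L = 68 - 258*(-9) = 68 + 2322 = 2390)
(322 + 154)**2/26845 - 307445/L = (322 + 154)**2/26845 - 307445/2390 = 476**2*(1/26845) - 307445*1/2390 = 226576*(1/26845) - 61489/478 = 32368/3835 - 61489/478 = -220338411/1833130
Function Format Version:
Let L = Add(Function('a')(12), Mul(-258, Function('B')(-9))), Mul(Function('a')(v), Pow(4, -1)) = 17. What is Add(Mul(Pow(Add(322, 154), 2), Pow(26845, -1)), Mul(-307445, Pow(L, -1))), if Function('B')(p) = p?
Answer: Rational(-220338411, 1833130) ≈ -120.20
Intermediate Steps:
Function('a')(v) = 68 (Function('a')(v) = Mul(4, 17) = 68)
L = 2390 (L = Add(68, Mul(-258, -9)) = Add(68, 2322) = 2390)
Add(Mul(Pow(Add(322, 154), 2), Pow(26845, -1)), Mul(-307445, Pow(L, -1))) = Add(Mul(Pow(Add(322, 154), 2), Pow(26845, -1)), Mul(-307445, Pow(2390, -1))) = Add(Mul(Pow(476, 2), Rational(1, 26845)), Mul(-307445, Rational(1, 2390))) = Add(Mul(226576, Rational(1, 26845)), Rational(-61489, 478)) = Add(Rational(32368, 3835), Rational(-61489, 478)) = Rational(-220338411, 1833130)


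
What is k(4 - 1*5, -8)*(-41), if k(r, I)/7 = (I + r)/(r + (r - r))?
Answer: -2583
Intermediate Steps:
k(r, I) = 7*(I + r)/r (k(r, I) = 7*((I + r)/(r + (r - r))) = 7*((I + r)/(r + 0)) = 7*((I + r)/r) = 7*(I + r)/r)
k(4 - 1*5, -8)*(-41) = (7 + 7*(-8)/(4 - 1*5))*(-41) = (7 + 7*(-8)/(4 - 5))*(-41) = (7 + 7*(-8)/(-1))*(-41) = (7 + 7*(-8)*(-1))*(-41) = (7 + 56)*(-41) = 63*(-41) = -2583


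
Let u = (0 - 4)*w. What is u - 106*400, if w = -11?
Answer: -42356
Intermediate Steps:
u = 44 (u = (0 - 4)*(-11) = -4*(-11) = 44)
u - 106*400 = 44 - 106*400 = 44 - 42400 = -42356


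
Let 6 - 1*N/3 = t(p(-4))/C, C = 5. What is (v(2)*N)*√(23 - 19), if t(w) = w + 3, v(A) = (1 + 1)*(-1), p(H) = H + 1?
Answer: -72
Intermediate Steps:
p(H) = 1 + H
v(A) = -2 (v(A) = 2*(-1) = -2)
t(w) = 3 + w
N = 18 (N = 18 - 3*(3 + (1 - 4))/5 = 18 - 3*(3 - 3)/5 = 18 - 0/5 = 18 - 3*0 = 18 + 0 = 18)
(v(2)*N)*√(23 - 19) = (-2*18)*√(23 - 19) = -36*√4 = -36*2 = -72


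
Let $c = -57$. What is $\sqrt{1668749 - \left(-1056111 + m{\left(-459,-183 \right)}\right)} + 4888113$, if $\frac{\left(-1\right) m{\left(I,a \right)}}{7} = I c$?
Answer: $4888113 + \sqrt{2908001} \approx 4.8898 \cdot 10^{6}$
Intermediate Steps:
$m{\left(I,a \right)} = 399 I$ ($m{\left(I,a \right)} = - 7 I \left(-57\right) = - 7 \left(- 57 I\right) = 399 I$)
$\sqrt{1668749 - \left(-1056111 + m{\left(-459,-183 \right)}\right)} + 4888113 = \sqrt{1668749 + \left(\left(443035 - -613076\right) - 399 \left(-459\right)\right)} + 4888113 = \sqrt{1668749 + \left(\left(443035 + 613076\right) - -183141\right)} + 4888113 = \sqrt{1668749 + \left(1056111 + 183141\right)} + 4888113 = \sqrt{1668749 + 1239252} + 4888113 = \sqrt{2908001} + 4888113 = 4888113 + \sqrt{2908001}$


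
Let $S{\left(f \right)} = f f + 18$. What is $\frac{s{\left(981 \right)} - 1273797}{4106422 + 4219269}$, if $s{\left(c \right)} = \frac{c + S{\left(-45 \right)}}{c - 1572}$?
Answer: $- \frac{250939017}{1640161127} \approx -0.153$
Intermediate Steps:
$S{\left(f \right)} = 18 + f^{2}$ ($S{\left(f \right)} = f^{2} + 18 = 18 + f^{2}$)
$s{\left(c \right)} = \frac{2043 + c}{-1572 + c}$ ($s{\left(c \right)} = \frac{c + \left(18 + \left(-45\right)^{2}\right)}{c - 1572} = \frac{c + \left(18 + 2025\right)}{-1572 + c} = \frac{c + 2043}{-1572 + c} = \frac{2043 + c}{-1572 + c}$)
$\frac{s{\left(981 \right)} - 1273797}{4106422 + 4219269} = \frac{\frac{2043 + 981}{-1572 + 981} - 1273797}{4106422 + 4219269} = \frac{\frac{1}{-591} \cdot 3024 - 1273797}{8325691} = \left(\left(- \frac{1}{591}\right) 3024 - 1273797\right) \frac{1}{8325691} = \left(- \frac{1008}{197} - 1273797\right) \frac{1}{8325691} = \left(- \frac{250939017}{197}\right) \frac{1}{8325691} = - \frac{250939017}{1640161127}$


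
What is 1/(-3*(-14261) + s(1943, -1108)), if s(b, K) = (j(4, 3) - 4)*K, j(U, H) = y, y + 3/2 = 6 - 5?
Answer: 1/47769 ≈ 2.0934e-5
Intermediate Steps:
y = -½ (y = -3/2 + (6 - 5) = -3/2 + 1 = -½ ≈ -0.50000)
j(U, H) = -½
s(b, K) = -9*K/2 (s(b, K) = (-½ - 4)*K = -9*K/2)
1/(-3*(-14261) + s(1943, -1108)) = 1/(-3*(-14261) - 9/2*(-1108)) = 1/(42783 + 4986) = 1/47769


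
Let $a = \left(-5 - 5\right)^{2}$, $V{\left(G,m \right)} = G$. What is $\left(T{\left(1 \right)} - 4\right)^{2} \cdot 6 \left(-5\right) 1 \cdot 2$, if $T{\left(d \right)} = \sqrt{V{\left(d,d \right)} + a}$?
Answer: $-7020 + 480 \sqrt{101} \approx -2196.1$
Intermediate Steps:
$a = 100$ ($a = \left(-10\right)^{2} = 100$)
$T{\left(d \right)} = \sqrt{100 + d}$ ($T{\left(d \right)} = \sqrt{d + 100} = \sqrt{100 + d}$)
$\left(T{\left(1 \right)} - 4\right)^{2} \cdot 6 \left(-5\right) 1 \cdot 2 = \left(\sqrt{100 + 1} - 4\right)^{2} \cdot 6 \left(-5\right) 1 \cdot 2 = \left(\sqrt{101} - 4\right)^{2} \cdot 6 \left(\left(-5\right) 2\right) = \left(-4 + \sqrt{101}\right)^{2} \cdot 6 \left(-10\right) = 6 \left(-4 + \sqrt{101}\right)^{2} \left(-10\right) = - 60 \left(-4 + \sqrt{101}\right)^{2}$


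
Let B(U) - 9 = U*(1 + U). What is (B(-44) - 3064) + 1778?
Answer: 615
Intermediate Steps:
B(U) = 9 + U*(1 + U)
(B(-44) - 3064) + 1778 = ((9 - 44 + (-44)²) - 3064) + 1778 = ((9 - 44 + 1936) - 3064) + 1778 = (1901 - 3064) + 1778 = -1163 + 1778 = 615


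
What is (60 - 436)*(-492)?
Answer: 184992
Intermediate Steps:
(60 - 436)*(-492) = -376*(-492) = 184992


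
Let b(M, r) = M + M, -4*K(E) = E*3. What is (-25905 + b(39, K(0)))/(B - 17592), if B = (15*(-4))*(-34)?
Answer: 8609/5184 ≈ 1.6607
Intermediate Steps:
K(E) = -3*E/4 (K(E) = -E*3/4 = -3*E/4)
b(M, r) = 2*M
B = 2040 (B = -60*(-34) = 2040)
(-25905 + b(39, K(0)))/(B - 17592) = (-25905 + 2*39)/(2040 - 17592) = (-25905 + 78)/(-15552) = -25827*(-1/15552) = 8609/5184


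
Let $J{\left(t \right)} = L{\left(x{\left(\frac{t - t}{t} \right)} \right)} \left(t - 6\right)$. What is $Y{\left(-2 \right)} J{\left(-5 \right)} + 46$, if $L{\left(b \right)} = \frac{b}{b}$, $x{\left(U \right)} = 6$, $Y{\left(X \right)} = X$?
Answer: $68$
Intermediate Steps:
$L{\left(b \right)} = 1$
$J{\left(t \right)} = -6 + t$ ($J{\left(t \right)} = 1 \left(t - 6\right) = 1 \left(-6 + t\right) = -6 + t$)
$Y{\left(-2 \right)} J{\left(-5 \right)} + 46 = - 2 \left(-6 - 5\right) + 46 = \left(-2\right) \left(-11\right) + 46 = 22 + 46 = 68$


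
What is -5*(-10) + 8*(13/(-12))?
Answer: 124/3 ≈ 41.333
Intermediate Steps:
-5*(-10) + 8*(13/(-12)) = 50 + 8*(13*(-1/12)) = 50 + 8*(-13/12) = 50 - 26/3 = 124/3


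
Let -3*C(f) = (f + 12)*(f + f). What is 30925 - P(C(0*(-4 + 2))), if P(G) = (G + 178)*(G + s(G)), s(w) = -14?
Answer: 33417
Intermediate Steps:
C(f) = -2*f*(12 + f)/3 (C(f) = -(f + 12)*(f + f)/3 = -(12 + f)*2*f/3 = -2*f*(12 + f)/3)
P(G) = (-14 + G)*(178 + G) (P(G) = (G + 178)*(G - 14) = (178 + G)*(-14 + G) = (-14 + G)*(178 + G))
30925 - P(C(0*(-4 + 2))) = 30925 - (-2492 + (-2*0*(-4 + 2)*(12 + 0*(-4 + 2))/3)**2 + 164*(-2*0*(-4 + 2)*(12 + 0*(-4 + 2))/3)) = 30925 - (-2492 + (-2*0*(-2)*(12 + 0*(-2))/3)**2 + 164*(-2*0*(-2)*(12 + 0*(-2))/3)) = 30925 - (-2492 + (-2/3*0*(12 + 0))**2 + 164*(-2/3*0*(12 + 0))) = 30925 - (-2492 + (-2/3*0*12)**2 + 164*(-2/3*0*12)) = 30925 - (-2492 + 0**2 + 164*0) = 30925 - (-2492 + 0 + 0) = 30925 - 1*(-2492) = 30925 + 2492 = 33417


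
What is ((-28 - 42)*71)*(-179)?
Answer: 889630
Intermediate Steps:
((-28 - 42)*71)*(-179) = -70*71*(-179) = -4970*(-179) = 889630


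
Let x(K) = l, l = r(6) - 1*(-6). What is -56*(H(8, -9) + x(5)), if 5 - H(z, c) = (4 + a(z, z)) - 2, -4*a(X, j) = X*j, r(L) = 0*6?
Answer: -1400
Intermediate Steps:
r(L) = 0
a(X, j) = -X*j/4
H(z, c) = 3 + z²/4 (H(z, c) = 5 - ((4 - z*z/4) - 2) = 5 - ((4 - z²/4) - 2) = 5 - (2 - z²/4) = 5 + (-2 + z²/4) = 3 + z²/4)
l = 6 (l = 0 - 1*(-6) = 0 + 6 = 6)
x(K) = 6
-56*(H(8, -9) + x(5)) = -56*((3 + (¼)*8²) + 6) = -56*((3 + (¼)*64) + 6) = -56*((3 + 16) + 6) = -56*(19 + 6) = -56*25 = -1400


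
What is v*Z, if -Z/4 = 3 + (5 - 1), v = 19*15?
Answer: -7980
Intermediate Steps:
v = 285
Z = -28 (Z = -4*(3 + (5 - 1)) = -4*(3 + 4) = -4*7 = -28)
v*Z = 285*(-28) = -7980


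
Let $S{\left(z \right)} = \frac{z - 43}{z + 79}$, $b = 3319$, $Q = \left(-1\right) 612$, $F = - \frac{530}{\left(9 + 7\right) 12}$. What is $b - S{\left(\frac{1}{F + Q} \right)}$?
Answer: $\frac{15476535620}{4662247} \approx 3319.5$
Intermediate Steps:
$F = - \frac{265}{96}$ ($F = - \frac{530}{16 \cdot 12} = - \frac{530}{192} = \left(-530\right) \frac{1}{192} = - \frac{265}{96} \approx -2.7604$)
$Q = -612$
$S{\left(z \right)} = \frac{-43 + z}{79 + z}$
$b - S{\left(\frac{1}{F + Q} \right)} = 3319 - \frac{-43 + \frac{1}{- \frac{265}{96} - 612}}{79 + \frac{1}{- \frac{265}{96} - 612}} = 3319 - \frac{-43 + \frac{1}{- \frac{59017}{96}}}{79 + \frac{1}{- \frac{59017}{96}}} = 3319 - \frac{-43 - \frac{96}{59017}}{79 - \frac{96}{59017}} = 3319 - \frac{1}{\frac{4662247}{59017}} \left(- \frac{2537827}{59017}\right) = 3319 - \frac{59017}{4662247} \left(- \frac{2537827}{59017}\right) = 3319 - - \frac{2537827}{4662247} = 3319 + \frac{2537827}{4662247} = \frac{15476535620}{4662247}$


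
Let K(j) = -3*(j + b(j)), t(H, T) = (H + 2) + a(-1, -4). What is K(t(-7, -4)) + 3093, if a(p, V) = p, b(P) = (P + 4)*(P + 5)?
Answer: 3105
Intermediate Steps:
b(P) = (4 + P)*(5 + P)
t(H, T) = 1 + H (t(H, T) = (H + 2) - 1 = (2 + H) - 1 = 1 + H)
K(j) = -60 - 30*j - 3*j**2 (K(j) = -3*(j + (20 + j**2 + 9*j)) = -3*(20 + j**2 + 10*j) = -60 - 30*j - 3*j**2)
K(t(-7, -4)) + 3093 = (-60 - 30*(1 - 7) - 3*(1 - 7)**2) + 3093 = (-60 - 30*(-6) - 3*(-6)**2) + 3093 = (-60 + 180 - 3*36) + 3093 = (-60 + 180 - 108) + 3093 = 12 + 3093 = 3105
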